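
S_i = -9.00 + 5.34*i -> [-9.0, -3.66, 1.68, 7.02, 12.36]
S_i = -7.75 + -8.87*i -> [-7.75, -16.62, -25.49, -34.36, -43.23]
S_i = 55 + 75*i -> [55, 130, 205, 280, 355]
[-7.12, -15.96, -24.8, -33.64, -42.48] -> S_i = -7.12 + -8.84*i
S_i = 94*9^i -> [94, 846, 7614, 68526, 616734]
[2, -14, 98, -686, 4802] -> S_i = 2*-7^i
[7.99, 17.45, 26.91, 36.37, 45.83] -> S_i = 7.99 + 9.46*i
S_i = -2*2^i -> [-2, -4, -8, -16, -32]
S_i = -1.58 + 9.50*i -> [-1.58, 7.92, 17.42, 26.92, 36.42]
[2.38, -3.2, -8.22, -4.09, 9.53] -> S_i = Random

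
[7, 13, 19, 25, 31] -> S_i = 7 + 6*i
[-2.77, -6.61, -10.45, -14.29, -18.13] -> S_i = -2.77 + -3.84*i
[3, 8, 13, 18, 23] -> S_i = 3 + 5*i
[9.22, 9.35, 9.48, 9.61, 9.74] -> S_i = 9.22 + 0.13*i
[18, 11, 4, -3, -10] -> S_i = 18 + -7*i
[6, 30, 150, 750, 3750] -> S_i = 6*5^i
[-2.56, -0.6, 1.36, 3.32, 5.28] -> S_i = -2.56 + 1.96*i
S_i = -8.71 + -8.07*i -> [-8.71, -16.78, -24.85, -32.92, -40.99]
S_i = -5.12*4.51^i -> [-5.12, -23.09, -104.14, -469.68, -2118.24]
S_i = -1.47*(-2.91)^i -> [-1.47, 4.28, -12.45, 36.22, -105.41]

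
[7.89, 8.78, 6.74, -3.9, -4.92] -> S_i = Random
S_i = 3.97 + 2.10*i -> [3.97, 6.07, 8.17, 10.27, 12.37]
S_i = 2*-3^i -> [2, -6, 18, -54, 162]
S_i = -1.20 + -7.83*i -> [-1.2, -9.03, -16.86, -24.69, -32.52]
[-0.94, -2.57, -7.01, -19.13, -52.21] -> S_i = -0.94*2.73^i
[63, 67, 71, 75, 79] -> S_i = 63 + 4*i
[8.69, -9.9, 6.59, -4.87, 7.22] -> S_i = Random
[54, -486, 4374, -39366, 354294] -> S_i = 54*-9^i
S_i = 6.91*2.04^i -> [6.91, 14.1, 28.76, 58.66, 119.67]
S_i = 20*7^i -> [20, 140, 980, 6860, 48020]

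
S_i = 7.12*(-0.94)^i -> [7.12, -6.69, 6.29, -5.91, 5.56]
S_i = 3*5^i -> [3, 15, 75, 375, 1875]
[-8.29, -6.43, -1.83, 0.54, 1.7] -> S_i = Random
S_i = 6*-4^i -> [6, -24, 96, -384, 1536]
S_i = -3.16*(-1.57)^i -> [-3.16, 4.96, -7.79, 12.23, -19.2]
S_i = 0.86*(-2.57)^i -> [0.86, -2.21, 5.68, -14.6, 37.52]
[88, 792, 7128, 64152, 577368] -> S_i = 88*9^i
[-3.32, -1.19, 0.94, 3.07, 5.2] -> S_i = -3.32 + 2.13*i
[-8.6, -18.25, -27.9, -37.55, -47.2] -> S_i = -8.60 + -9.65*i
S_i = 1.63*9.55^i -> [1.63, 15.57, 148.66, 1419.7, 13558.17]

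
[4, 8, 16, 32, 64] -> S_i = 4*2^i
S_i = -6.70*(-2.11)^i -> [-6.7, 14.14, -29.83, 62.94, -132.8]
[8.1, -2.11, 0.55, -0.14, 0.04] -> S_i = 8.10*(-0.26)^i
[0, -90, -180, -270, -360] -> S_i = 0 + -90*i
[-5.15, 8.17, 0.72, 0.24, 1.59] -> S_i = Random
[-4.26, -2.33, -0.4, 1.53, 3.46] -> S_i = -4.26 + 1.93*i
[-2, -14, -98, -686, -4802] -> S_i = -2*7^i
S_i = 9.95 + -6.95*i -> [9.95, 3.0, -3.95, -10.9, -17.85]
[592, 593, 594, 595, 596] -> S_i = 592 + 1*i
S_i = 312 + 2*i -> [312, 314, 316, 318, 320]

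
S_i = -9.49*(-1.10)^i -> [-9.49, 10.44, -11.48, 12.63, -13.89]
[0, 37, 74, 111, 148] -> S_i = 0 + 37*i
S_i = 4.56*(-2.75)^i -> [4.56, -12.54, 34.48, -94.83, 260.79]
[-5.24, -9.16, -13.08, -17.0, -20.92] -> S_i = -5.24 + -3.92*i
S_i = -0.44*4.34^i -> [-0.44, -1.91, -8.29, -35.97, -156.1]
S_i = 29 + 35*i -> [29, 64, 99, 134, 169]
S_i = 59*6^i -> [59, 354, 2124, 12744, 76464]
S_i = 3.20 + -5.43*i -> [3.2, -2.23, -7.66, -13.09, -18.52]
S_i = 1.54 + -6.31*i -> [1.54, -4.77, -11.08, -17.39, -23.7]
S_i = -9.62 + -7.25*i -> [-9.62, -16.87, -24.12, -31.37, -38.62]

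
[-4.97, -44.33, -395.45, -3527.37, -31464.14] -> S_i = -4.97*8.92^i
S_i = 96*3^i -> [96, 288, 864, 2592, 7776]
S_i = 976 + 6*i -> [976, 982, 988, 994, 1000]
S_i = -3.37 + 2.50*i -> [-3.37, -0.87, 1.63, 4.13, 6.63]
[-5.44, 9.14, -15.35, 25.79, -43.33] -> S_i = -5.44*(-1.68)^i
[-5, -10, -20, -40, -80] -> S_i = -5*2^i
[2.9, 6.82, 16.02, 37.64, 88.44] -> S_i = 2.90*2.35^i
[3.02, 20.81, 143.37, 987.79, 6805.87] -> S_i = 3.02*6.89^i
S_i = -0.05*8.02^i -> [-0.05, -0.4, -3.22, -25.79, -206.86]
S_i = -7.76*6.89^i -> [-7.76, -53.47, -368.38, -2538.16, -17487.94]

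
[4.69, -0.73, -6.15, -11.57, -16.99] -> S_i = 4.69 + -5.42*i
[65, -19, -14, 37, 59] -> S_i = Random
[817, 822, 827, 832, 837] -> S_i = 817 + 5*i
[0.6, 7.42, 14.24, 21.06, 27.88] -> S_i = 0.60 + 6.82*i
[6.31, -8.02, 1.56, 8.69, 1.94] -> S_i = Random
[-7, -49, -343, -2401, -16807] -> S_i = -7*7^i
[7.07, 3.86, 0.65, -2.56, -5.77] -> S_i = 7.07 + -3.21*i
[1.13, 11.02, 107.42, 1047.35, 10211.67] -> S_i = 1.13*9.75^i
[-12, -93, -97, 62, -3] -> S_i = Random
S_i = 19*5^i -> [19, 95, 475, 2375, 11875]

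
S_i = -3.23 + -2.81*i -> [-3.23, -6.04, -8.85, -11.66, -14.47]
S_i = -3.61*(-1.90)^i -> [-3.61, 6.86, -13.03, 24.76, -47.05]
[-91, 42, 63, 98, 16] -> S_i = Random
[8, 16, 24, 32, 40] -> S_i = 8 + 8*i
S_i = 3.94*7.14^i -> [3.94, 28.13, 200.86, 1434.14, 10239.74]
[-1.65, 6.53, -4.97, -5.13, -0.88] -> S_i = Random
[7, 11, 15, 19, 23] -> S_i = 7 + 4*i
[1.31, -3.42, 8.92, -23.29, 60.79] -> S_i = 1.31*(-2.61)^i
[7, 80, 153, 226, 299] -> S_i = 7 + 73*i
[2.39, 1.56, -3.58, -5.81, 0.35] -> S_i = Random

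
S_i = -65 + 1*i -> [-65, -64, -63, -62, -61]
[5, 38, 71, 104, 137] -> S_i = 5 + 33*i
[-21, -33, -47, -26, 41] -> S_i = Random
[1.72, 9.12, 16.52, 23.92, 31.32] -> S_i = 1.72 + 7.40*i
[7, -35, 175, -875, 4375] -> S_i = 7*-5^i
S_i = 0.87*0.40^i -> [0.87, 0.35, 0.14, 0.06, 0.02]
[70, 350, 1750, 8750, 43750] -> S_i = 70*5^i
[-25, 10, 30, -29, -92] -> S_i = Random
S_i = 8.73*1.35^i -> [8.73, 11.79, 15.91, 21.48, 29.0]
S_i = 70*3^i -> [70, 210, 630, 1890, 5670]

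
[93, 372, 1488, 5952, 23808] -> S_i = 93*4^i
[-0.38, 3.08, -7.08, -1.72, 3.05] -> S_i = Random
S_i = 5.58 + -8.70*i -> [5.58, -3.12, -11.82, -20.52, -29.22]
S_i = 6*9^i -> [6, 54, 486, 4374, 39366]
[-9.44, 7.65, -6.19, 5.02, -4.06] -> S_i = -9.44*(-0.81)^i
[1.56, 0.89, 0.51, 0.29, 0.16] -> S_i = 1.56*0.57^i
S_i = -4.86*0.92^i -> [-4.86, -4.47, -4.11, -3.78, -3.48]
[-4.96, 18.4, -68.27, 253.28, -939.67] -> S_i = -4.96*(-3.71)^i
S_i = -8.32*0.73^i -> [-8.32, -6.07, -4.43, -3.24, -2.36]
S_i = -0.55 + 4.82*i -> [-0.55, 4.27, 9.09, 13.91, 18.73]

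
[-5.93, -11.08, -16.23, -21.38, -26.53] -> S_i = -5.93 + -5.15*i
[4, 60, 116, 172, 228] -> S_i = 4 + 56*i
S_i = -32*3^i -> [-32, -96, -288, -864, -2592]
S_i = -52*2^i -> [-52, -104, -208, -416, -832]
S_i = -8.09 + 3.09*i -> [-8.09, -5.0, -1.91, 1.18, 4.27]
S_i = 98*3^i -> [98, 294, 882, 2646, 7938]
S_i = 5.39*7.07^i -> [5.39, 38.11, 269.42, 1904.79, 13466.86]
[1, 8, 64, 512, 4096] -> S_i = 1*8^i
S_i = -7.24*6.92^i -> [-7.24, -50.1, -346.7, -2399.15, -16602.1]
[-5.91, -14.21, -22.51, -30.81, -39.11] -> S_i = -5.91 + -8.30*i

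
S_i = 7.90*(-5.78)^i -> [7.9, -45.66, 263.93, -1525.49, 8817.36]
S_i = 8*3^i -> [8, 24, 72, 216, 648]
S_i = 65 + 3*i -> [65, 68, 71, 74, 77]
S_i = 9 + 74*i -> [9, 83, 157, 231, 305]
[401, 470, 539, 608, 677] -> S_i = 401 + 69*i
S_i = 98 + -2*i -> [98, 96, 94, 92, 90]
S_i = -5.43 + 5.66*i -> [-5.43, 0.23, 5.89, 11.55, 17.21]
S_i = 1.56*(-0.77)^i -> [1.56, -1.2, 0.92, -0.71, 0.55]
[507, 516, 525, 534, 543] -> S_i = 507 + 9*i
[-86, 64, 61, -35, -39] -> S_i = Random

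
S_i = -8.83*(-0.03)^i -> [-8.83, 0.26, -0.01, 0.0, -0.0]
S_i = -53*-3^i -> [-53, 159, -477, 1431, -4293]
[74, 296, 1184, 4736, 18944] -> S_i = 74*4^i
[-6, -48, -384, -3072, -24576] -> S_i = -6*8^i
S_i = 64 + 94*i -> [64, 158, 252, 346, 440]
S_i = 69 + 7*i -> [69, 76, 83, 90, 97]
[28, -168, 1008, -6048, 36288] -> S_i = 28*-6^i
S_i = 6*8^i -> [6, 48, 384, 3072, 24576]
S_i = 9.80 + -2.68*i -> [9.8, 7.12, 4.44, 1.76, -0.92]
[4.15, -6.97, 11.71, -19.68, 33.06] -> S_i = 4.15*(-1.68)^i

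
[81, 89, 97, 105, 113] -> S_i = 81 + 8*i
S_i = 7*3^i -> [7, 21, 63, 189, 567]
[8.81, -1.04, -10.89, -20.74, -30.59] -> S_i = 8.81 + -9.85*i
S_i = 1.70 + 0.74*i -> [1.7, 2.44, 3.18, 3.92, 4.66]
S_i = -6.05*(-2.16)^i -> [-6.05, 13.07, -28.23, 60.97, -131.7]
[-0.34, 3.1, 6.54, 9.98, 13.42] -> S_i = -0.34 + 3.44*i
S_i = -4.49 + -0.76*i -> [-4.49, -5.25, -6.01, -6.77, -7.53]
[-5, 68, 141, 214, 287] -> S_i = -5 + 73*i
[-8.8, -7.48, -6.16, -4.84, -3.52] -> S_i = -8.80 + 1.32*i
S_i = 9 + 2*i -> [9, 11, 13, 15, 17]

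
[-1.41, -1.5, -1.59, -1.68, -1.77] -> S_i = -1.41 + -0.09*i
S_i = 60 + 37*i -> [60, 97, 134, 171, 208]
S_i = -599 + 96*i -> [-599, -503, -407, -311, -215]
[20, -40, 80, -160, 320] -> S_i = 20*-2^i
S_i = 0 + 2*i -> [0, 2, 4, 6, 8]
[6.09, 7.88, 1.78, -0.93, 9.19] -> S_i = Random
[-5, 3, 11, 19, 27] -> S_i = -5 + 8*i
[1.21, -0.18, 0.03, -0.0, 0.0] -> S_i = 1.21*(-0.15)^i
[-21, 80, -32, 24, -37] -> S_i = Random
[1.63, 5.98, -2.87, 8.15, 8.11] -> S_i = Random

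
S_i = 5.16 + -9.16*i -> [5.16, -4.0, -13.16, -22.32, -31.48]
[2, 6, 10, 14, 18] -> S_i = 2 + 4*i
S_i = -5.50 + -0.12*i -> [-5.5, -5.62, -5.74, -5.86, -5.98]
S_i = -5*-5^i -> [-5, 25, -125, 625, -3125]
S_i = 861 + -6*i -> [861, 855, 849, 843, 837]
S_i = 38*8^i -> [38, 304, 2432, 19456, 155648]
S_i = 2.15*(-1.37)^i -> [2.15, -2.95, 4.04, -5.53, 7.57]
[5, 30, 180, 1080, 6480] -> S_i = 5*6^i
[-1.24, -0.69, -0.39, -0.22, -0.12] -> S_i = -1.24*0.56^i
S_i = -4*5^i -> [-4, -20, -100, -500, -2500]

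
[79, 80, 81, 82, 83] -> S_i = 79 + 1*i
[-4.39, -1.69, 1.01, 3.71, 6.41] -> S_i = -4.39 + 2.70*i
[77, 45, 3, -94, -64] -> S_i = Random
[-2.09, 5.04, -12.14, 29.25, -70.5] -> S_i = -2.09*(-2.41)^i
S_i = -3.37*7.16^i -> [-3.37, -24.13, -172.77, -1237.0, -8856.91]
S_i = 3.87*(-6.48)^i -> [3.87, -25.08, 162.5, -1053.02, 6823.56]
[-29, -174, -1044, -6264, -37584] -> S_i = -29*6^i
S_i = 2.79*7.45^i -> [2.79, 20.79, 154.85, 1153.65, 8594.67]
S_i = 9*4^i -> [9, 36, 144, 576, 2304]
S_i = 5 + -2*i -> [5, 3, 1, -1, -3]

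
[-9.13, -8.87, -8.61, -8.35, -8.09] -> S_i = -9.13 + 0.26*i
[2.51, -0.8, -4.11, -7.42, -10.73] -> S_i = 2.51 + -3.31*i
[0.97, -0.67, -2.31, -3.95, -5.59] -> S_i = 0.97 + -1.64*i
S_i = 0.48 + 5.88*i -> [0.48, 6.36, 12.24, 18.12, 24.0]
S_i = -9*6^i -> [-9, -54, -324, -1944, -11664]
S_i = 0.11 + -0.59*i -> [0.11, -0.48, -1.07, -1.66, -2.25]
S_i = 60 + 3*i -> [60, 63, 66, 69, 72]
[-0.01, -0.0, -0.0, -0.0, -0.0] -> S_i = -0.01*0.18^i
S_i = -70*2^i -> [-70, -140, -280, -560, -1120]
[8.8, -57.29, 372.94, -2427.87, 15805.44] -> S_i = 8.80*(-6.51)^i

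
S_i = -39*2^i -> [-39, -78, -156, -312, -624]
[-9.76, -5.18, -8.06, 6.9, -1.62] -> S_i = Random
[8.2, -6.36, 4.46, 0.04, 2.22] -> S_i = Random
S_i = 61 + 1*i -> [61, 62, 63, 64, 65]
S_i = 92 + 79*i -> [92, 171, 250, 329, 408]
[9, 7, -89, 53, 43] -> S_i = Random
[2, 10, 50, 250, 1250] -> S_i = 2*5^i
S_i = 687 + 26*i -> [687, 713, 739, 765, 791]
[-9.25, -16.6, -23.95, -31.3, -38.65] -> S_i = -9.25 + -7.35*i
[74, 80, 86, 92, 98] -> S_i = 74 + 6*i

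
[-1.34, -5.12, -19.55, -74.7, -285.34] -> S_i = -1.34*3.82^i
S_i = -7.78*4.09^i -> [-7.78, -31.82, -130.14, -532.29, -2177.07]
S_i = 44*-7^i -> [44, -308, 2156, -15092, 105644]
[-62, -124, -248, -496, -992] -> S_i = -62*2^i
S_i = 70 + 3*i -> [70, 73, 76, 79, 82]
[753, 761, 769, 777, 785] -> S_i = 753 + 8*i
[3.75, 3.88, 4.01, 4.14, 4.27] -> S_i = 3.75 + 0.13*i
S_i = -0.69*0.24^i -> [-0.69, -0.17, -0.04, -0.01, -0.0]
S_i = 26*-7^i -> [26, -182, 1274, -8918, 62426]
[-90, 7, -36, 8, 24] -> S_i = Random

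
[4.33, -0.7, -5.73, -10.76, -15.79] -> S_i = 4.33 + -5.03*i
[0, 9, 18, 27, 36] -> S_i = 0 + 9*i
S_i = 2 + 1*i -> [2, 3, 4, 5, 6]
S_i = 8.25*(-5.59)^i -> [8.25, -46.12, 257.8, -1441.08, 8055.66]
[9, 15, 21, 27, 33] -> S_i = 9 + 6*i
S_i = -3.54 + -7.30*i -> [-3.54, -10.84, -18.14, -25.44, -32.74]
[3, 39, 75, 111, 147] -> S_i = 3 + 36*i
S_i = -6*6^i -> [-6, -36, -216, -1296, -7776]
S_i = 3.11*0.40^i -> [3.11, 1.24, 0.5, 0.2, 0.08]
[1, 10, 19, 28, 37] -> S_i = 1 + 9*i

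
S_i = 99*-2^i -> [99, -198, 396, -792, 1584]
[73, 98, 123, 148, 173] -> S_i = 73 + 25*i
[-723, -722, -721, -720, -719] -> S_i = -723 + 1*i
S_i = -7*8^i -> [-7, -56, -448, -3584, -28672]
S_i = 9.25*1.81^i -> [9.25, 16.74, 30.3, 54.85, 99.28]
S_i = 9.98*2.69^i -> [9.98, 26.85, 72.22, 194.26, 522.56]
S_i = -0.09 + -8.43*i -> [-0.09, -8.52, -16.95, -25.38, -33.81]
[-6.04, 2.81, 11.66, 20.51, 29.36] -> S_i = -6.04 + 8.85*i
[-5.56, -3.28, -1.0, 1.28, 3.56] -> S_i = -5.56 + 2.28*i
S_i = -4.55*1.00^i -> [-4.55, -4.55, -4.55, -4.55, -4.55]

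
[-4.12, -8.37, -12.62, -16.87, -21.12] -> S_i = -4.12 + -4.25*i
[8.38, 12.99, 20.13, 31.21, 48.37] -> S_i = 8.38*1.55^i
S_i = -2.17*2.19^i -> [-2.17, -4.75, -10.41, -22.79, -49.92]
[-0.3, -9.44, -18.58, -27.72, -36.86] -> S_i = -0.30 + -9.14*i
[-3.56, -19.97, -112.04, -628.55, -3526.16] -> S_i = -3.56*5.61^i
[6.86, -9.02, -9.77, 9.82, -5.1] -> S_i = Random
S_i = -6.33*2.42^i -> [-6.33, -15.32, -37.07, -89.71, -217.1]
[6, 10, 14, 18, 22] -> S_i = 6 + 4*i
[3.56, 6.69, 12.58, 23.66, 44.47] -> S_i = 3.56*1.88^i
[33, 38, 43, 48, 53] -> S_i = 33 + 5*i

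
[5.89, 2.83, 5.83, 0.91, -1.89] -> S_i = Random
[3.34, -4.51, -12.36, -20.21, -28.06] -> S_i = 3.34 + -7.85*i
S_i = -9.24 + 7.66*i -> [-9.24, -1.58, 6.08, 13.74, 21.4]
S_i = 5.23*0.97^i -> [5.23, 5.07, 4.92, 4.77, 4.63]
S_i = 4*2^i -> [4, 8, 16, 32, 64]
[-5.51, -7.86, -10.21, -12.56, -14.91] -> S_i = -5.51 + -2.35*i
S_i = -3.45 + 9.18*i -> [-3.45, 5.73, 14.91, 24.09, 33.27]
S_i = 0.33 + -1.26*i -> [0.33, -0.93, -2.19, -3.45, -4.71]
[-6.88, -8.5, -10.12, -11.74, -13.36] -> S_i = -6.88 + -1.62*i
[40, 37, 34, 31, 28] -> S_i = 40 + -3*i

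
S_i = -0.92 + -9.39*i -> [-0.92, -10.31, -19.7, -29.09, -38.48]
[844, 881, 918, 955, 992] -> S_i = 844 + 37*i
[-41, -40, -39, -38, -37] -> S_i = -41 + 1*i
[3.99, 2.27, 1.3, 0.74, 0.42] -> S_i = 3.99*0.57^i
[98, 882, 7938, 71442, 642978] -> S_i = 98*9^i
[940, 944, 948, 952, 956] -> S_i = 940 + 4*i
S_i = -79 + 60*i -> [-79, -19, 41, 101, 161]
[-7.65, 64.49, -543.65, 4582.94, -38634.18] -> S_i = -7.65*(-8.43)^i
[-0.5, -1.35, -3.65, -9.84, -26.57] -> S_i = -0.50*2.70^i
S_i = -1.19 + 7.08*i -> [-1.19, 5.89, 12.97, 20.05, 27.13]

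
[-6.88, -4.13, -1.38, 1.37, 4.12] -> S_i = -6.88 + 2.75*i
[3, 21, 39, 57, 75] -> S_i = 3 + 18*i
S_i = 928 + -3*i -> [928, 925, 922, 919, 916]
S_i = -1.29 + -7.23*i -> [-1.29, -8.52, -15.75, -22.98, -30.21]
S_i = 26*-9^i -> [26, -234, 2106, -18954, 170586]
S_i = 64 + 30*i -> [64, 94, 124, 154, 184]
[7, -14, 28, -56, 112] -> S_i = 7*-2^i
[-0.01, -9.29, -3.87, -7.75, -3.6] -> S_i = Random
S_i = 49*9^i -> [49, 441, 3969, 35721, 321489]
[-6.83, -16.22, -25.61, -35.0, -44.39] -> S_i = -6.83 + -9.39*i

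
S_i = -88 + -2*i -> [-88, -90, -92, -94, -96]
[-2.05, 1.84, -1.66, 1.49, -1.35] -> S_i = -2.05*(-0.90)^i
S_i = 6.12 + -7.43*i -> [6.12, -1.31, -8.74, -16.17, -23.6]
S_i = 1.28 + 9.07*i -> [1.28, 10.35, 19.42, 28.49, 37.56]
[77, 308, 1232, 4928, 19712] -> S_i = 77*4^i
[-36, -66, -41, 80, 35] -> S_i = Random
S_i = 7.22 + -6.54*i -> [7.22, 0.68, -5.86, -12.4, -18.94]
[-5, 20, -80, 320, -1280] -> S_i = -5*-4^i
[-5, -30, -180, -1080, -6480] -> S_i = -5*6^i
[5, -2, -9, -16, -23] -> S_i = 5 + -7*i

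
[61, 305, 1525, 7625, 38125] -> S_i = 61*5^i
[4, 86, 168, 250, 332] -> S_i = 4 + 82*i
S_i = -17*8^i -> [-17, -136, -1088, -8704, -69632]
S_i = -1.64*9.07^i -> [-1.64, -14.87, -134.91, -1223.67, -11098.72]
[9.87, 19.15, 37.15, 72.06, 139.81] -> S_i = 9.87*1.94^i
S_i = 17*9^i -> [17, 153, 1377, 12393, 111537]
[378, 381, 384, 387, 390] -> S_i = 378 + 3*i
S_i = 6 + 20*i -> [6, 26, 46, 66, 86]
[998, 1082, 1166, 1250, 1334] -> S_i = 998 + 84*i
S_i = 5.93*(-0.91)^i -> [5.93, -5.4, 4.91, -4.47, 4.07]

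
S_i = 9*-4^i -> [9, -36, 144, -576, 2304]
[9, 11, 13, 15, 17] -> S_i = 9 + 2*i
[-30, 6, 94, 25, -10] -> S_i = Random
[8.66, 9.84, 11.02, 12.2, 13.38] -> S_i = 8.66 + 1.18*i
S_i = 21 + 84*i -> [21, 105, 189, 273, 357]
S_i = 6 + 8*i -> [6, 14, 22, 30, 38]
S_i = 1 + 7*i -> [1, 8, 15, 22, 29]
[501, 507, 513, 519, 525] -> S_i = 501 + 6*i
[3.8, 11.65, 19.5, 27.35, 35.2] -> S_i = 3.80 + 7.85*i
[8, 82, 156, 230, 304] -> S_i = 8 + 74*i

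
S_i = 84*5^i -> [84, 420, 2100, 10500, 52500]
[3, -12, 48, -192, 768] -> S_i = 3*-4^i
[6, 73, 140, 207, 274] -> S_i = 6 + 67*i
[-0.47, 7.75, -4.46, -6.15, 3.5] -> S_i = Random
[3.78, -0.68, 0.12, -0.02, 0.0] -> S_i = 3.78*(-0.18)^i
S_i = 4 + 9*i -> [4, 13, 22, 31, 40]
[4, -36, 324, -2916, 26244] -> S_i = 4*-9^i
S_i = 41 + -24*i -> [41, 17, -7, -31, -55]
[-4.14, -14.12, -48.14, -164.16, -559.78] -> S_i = -4.14*3.41^i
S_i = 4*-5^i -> [4, -20, 100, -500, 2500]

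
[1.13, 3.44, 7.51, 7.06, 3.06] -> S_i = Random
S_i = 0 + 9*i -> [0, 9, 18, 27, 36]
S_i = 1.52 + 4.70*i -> [1.52, 6.22, 10.92, 15.62, 20.32]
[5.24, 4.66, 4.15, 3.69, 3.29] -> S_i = 5.24*0.89^i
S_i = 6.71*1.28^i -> [6.71, 8.59, 10.99, 14.07, 18.01]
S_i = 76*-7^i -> [76, -532, 3724, -26068, 182476]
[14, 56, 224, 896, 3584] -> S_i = 14*4^i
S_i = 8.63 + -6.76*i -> [8.63, 1.87, -4.89, -11.65, -18.41]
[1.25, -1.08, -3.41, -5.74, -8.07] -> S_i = 1.25 + -2.33*i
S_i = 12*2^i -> [12, 24, 48, 96, 192]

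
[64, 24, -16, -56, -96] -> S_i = 64 + -40*i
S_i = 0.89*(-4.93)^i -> [0.89, -4.39, 21.63, -106.64, 525.75]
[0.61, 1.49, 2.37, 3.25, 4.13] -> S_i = 0.61 + 0.88*i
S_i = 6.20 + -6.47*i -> [6.2, -0.27, -6.74, -13.21, -19.68]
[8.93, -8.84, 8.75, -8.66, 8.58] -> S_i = 8.93*(-0.99)^i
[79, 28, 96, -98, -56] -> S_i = Random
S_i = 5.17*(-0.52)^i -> [5.17, -2.69, 1.4, -0.73, 0.38]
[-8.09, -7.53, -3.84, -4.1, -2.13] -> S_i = Random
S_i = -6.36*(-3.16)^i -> [-6.36, 20.1, -63.51, 200.69, -634.17]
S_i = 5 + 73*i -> [5, 78, 151, 224, 297]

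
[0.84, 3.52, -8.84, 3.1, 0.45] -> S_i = Random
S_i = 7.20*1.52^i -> [7.2, 10.94, 16.63, 25.29, 38.43]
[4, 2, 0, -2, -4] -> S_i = 4 + -2*i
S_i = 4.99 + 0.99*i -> [4.99, 5.98, 6.97, 7.96, 8.95]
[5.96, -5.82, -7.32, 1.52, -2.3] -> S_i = Random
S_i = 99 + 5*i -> [99, 104, 109, 114, 119]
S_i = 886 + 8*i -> [886, 894, 902, 910, 918]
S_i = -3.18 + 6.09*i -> [-3.18, 2.91, 9.0, 15.09, 21.18]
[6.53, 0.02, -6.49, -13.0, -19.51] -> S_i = 6.53 + -6.51*i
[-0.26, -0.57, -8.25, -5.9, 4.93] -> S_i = Random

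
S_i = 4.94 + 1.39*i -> [4.94, 6.33, 7.72, 9.11, 10.5]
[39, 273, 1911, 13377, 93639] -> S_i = 39*7^i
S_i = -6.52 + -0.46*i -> [-6.52, -6.98, -7.44, -7.9, -8.36]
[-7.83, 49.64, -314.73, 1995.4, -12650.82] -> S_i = -7.83*(-6.34)^i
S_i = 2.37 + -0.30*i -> [2.37, 2.07, 1.77, 1.47, 1.17]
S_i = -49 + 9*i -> [-49, -40, -31, -22, -13]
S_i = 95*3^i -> [95, 285, 855, 2565, 7695]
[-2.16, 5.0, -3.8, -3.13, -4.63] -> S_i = Random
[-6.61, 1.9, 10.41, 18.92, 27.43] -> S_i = -6.61 + 8.51*i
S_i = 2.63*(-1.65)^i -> [2.63, -4.34, 7.16, -11.81, 19.49]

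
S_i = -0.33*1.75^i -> [-0.33, -0.58, -1.01, -1.77, -3.1]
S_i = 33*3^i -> [33, 99, 297, 891, 2673]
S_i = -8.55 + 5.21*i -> [-8.55, -3.34, 1.87, 7.08, 12.29]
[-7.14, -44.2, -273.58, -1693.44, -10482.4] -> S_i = -7.14*6.19^i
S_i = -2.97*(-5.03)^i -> [-2.97, 14.94, -75.14, 377.97, -1901.2]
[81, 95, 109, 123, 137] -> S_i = 81 + 14*i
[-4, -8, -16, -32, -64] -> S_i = -4*2^i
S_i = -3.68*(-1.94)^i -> [-3.68, 7.14, -13.85, 26.87, -52.13]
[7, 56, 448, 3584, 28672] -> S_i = 7*8^i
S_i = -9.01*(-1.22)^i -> [-9.01, 10.99, -13.41, 16.36, -19.96]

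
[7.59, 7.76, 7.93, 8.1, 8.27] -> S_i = 7.59 + 0.17*i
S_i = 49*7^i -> [49, 343, 2401, 16807, 117649]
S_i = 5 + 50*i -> [5, 55, 105, 155, 205]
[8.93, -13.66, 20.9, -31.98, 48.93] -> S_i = 8.93*(-1.53)^i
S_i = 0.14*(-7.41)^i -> [0.14, -1.04, 7.69, -56.96, 422.09]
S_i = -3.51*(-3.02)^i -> [-3.51, 10.6, -32.01, 96.68, -291.97]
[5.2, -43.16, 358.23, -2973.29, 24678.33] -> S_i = 5.20*(-8.30)^i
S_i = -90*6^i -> [-90, -540, -3240, -19440, -116640]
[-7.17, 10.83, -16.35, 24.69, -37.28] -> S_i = -7.17*(-1.51)^i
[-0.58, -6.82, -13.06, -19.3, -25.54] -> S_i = -0.58 + -6.24*i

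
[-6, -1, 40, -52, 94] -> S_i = Random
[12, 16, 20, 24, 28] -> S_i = 12 + 4*i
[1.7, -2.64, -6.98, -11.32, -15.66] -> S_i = 1.70 + -4.34*i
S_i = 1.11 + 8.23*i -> [1.11, 9.34, 17.57, 25.8, 34.03]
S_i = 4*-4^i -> [4, -16, 64, -256, 1024]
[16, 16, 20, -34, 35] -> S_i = Random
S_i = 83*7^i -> [83, 581, 4067, 28469, 199283]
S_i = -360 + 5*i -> [-360, -355, -350, -345, -340]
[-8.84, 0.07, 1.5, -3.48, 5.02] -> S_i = Random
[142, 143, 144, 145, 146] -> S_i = 142 + 1*i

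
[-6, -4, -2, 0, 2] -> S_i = -6 + 2*i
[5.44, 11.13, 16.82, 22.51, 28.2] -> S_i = 5.44 + 5.69*i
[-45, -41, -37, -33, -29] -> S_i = -45 + 4*i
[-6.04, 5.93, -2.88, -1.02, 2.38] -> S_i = Random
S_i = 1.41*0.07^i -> [1.41, 0.1, 0.01, 0.0, 0.0]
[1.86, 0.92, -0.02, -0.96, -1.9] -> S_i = 1.86 + -0.94*i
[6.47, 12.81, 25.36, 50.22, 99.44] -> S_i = 6.47*1.98^i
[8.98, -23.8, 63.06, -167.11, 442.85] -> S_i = 8.98*(-2.65)^i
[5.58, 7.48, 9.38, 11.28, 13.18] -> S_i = 5.58 + 1.90*i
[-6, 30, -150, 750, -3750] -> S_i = -6*-5^i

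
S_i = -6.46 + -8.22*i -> [-6.46, -14.68, -22.9, -31.12, -39.34]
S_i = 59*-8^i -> [59, -472, 3776, -30208, 241664]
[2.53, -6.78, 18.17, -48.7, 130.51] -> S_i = 2.53*(-2.68)^i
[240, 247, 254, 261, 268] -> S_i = 240 + 7*i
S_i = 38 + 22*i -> [38, 60, 82, 104, 126]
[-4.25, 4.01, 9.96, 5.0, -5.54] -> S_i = Random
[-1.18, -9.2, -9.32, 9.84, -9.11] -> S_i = Random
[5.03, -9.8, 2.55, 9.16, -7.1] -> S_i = Random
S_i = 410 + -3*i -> [410, 407, 404, 401, 398]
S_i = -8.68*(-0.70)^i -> [-8.68, 6.08, -4.25, 2.98, -2.08]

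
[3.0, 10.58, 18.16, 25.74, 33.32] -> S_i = 3.00 + 7.58*i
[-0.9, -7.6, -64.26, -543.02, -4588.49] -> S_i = -0.90*8.45^i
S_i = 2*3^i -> [2, 6, 18, 54, 162]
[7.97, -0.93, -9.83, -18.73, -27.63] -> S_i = 7.97 + -8.90*i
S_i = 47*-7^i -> [47, -329, 2303, -16121, 112847]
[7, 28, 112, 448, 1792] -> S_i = 7*4^i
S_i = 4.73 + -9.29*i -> [4.73, -4.56, -13.85, -23.14, -32.43]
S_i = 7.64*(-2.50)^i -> [7.64, -19.1, 47.75, -119.38, 298.44]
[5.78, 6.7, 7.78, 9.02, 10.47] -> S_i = 5.78*1.16^i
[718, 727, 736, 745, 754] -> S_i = 718 + 9*i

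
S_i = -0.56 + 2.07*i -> [-0.56, 1.51, 3.58, 5.65, 7.72]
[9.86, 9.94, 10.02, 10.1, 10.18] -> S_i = 9.86 + 0.08*i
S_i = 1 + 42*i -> [1, 43, 85, 127, 169]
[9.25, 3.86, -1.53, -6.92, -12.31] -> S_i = 9.25 + -5.39*i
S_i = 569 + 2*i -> [569, 571, 573, 575, 577]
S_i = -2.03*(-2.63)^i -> [-2.03, 5.34, -14.04, 36.93, -97.12]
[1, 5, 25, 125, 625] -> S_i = 1*5^i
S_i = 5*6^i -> [5, 30, 180, 1080, 6480]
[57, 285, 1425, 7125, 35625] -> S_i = 57*5^i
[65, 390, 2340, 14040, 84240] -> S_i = 65*6^i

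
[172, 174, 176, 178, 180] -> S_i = 172 + 2*i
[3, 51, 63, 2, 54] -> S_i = Random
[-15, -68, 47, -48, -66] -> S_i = Random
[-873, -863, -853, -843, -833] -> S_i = -873 + 10*i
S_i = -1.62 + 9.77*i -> [-1.62, 8.15, 17.92, 27.69, 37.46]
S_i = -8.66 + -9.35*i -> [-8.66, -18.01, -27.36, -36.71, -46.06]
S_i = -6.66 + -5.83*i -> [-6.66, -12.49, -18.32, -24.15, -29.98]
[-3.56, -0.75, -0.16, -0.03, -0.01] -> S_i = -3.56*0.21^i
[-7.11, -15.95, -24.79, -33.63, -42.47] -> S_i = -7.11 + -8.84*i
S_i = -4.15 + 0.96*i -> [-4.15, -3.19, -2.23, -1.27, -0.31]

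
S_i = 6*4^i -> [6, 24, 96, 384, 1536]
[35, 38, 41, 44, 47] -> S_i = 35 + 3*i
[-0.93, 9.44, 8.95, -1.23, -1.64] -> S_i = Random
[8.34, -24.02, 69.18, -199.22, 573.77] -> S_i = 8.34*(-2.88)^i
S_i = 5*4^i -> [5, 20, 80, 320, 1280]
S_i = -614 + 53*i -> [-614, -561, -508, -455, -402]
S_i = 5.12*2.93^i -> [5.12, 15.0, 43.95, 128.79, 377.35]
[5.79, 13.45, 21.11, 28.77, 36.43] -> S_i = 5.79 + 7.66*i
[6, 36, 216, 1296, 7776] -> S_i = 6*6^i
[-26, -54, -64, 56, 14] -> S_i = Random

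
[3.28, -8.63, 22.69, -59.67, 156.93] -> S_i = 3.28*(-2.63)^i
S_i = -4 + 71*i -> [-4, 67, 138, 209, 280]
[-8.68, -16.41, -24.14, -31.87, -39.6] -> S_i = -8.68 + -7.73*i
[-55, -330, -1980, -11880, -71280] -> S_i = -55*6^i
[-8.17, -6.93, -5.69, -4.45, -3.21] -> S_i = -8.17 + 1.24*i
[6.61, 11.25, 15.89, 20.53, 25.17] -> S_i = 6.61 + 4.64*i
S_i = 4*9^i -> [4, 36, 324, 2916, 26244]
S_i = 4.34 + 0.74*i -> [4.34, 5.08, 5.82, 6.56, 7.3]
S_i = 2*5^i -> [2, 10, 50, 250, 1250]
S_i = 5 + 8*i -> [5, 13, 21, 29, 37]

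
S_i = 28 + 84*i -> [28, 112, 196, 280, 364]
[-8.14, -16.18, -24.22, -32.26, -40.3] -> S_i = -8.14 + -8.04*i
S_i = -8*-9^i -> [-8, 72, -648, 5832, -52488]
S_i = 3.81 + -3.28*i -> [3.81, 0.53, -2.75, -6.03, -9.31]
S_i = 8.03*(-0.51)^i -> [8.03, -4.1, 2.09, -1.07, 0.54]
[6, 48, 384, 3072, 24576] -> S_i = 6*8^i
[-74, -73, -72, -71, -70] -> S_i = -74 + 1*i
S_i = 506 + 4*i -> [506, 510, 514, 518, 522]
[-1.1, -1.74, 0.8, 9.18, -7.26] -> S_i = Random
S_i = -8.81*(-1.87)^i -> [-8.81, 16.47, -30.81, 57.61, -107.73]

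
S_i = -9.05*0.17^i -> [-9.05, -1.54, -0.26, -0.04, -0.01]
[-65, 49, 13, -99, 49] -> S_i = Random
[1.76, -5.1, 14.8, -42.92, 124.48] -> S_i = 1.76*(-2.90)^i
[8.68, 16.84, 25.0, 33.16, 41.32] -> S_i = 8.68 + 8.16*i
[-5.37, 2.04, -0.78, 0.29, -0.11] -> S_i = -5.37*(-0.38)^i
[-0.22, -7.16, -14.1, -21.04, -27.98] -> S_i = -0.22 + -6.94*i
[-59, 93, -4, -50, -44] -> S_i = Random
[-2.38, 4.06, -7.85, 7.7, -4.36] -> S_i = Random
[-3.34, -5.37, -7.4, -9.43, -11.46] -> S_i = -3.34 + -2.03*i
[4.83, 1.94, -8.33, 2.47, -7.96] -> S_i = Random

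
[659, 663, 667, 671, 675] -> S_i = 659 + 4*i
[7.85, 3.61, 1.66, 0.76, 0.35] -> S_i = 7.85*0.46^i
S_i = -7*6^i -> [-7, -42, -252, -1512, -9072]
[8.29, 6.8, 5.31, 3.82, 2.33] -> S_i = 8.29 + -1.49*i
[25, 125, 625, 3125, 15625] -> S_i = 25*5^i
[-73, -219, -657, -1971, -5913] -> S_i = -73*3^i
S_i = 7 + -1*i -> [7, 6, 5, 4, 3]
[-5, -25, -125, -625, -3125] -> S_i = -5*5^i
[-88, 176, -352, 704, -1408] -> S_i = -88*-2^i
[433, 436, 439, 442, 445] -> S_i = 433 + 3*i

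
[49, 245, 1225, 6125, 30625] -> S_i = 49*5^i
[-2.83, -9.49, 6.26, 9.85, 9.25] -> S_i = Random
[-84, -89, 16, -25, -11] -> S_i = Random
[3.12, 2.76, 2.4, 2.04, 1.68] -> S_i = 3.12 + -0.36*i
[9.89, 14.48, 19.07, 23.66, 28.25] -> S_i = 9.89 + 4.59*i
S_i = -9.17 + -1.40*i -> [-9.17, -10.57, -11.97, -13.37, -14.77]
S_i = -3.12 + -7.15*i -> [-3.12, -10.27, -17.42, -24.57, -31.72]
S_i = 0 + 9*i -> [0, 9, 18, 27, 36]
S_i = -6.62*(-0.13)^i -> [-6.62, 0.86, -0.11, 0.01, -0.0]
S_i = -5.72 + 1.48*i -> [-5.72, -4.24, -2.76, -1.28, 0.2]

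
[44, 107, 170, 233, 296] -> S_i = 44 + 63*i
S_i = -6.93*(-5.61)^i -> [-6.93, 38.88, -218.1, 1223.55, -6864.12]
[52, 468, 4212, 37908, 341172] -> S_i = 52*9^i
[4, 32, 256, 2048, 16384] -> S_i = 4*8^i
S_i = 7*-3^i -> [7, -21, 63, -189, 567]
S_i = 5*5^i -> [5, 25, 125, 625, 3125]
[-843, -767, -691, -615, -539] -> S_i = -843 + 76*i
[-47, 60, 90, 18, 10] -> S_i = Random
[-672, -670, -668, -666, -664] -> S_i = -672 + 2*i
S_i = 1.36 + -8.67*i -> [1.36, -7.31, -15.98, -24.65, -33.32]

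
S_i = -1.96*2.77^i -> [-1.96, -5.43, -15.04, -41.66, -115.39]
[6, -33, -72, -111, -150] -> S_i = 6 + -39*i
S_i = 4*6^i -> [4, 24, 144, 864, 5184]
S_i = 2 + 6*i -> [2, 8, 14, 20, 26]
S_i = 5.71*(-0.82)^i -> [5.71, -4.68, 3.84, -3.15, 2.58]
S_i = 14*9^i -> [14, 126, 1134, 10206, 91854]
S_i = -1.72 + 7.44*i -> [-1.72, 5.72, 13.16, 20.6, 28.04]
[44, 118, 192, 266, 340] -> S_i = 44 + 74*i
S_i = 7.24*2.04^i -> [7.24, 14.77, 30.13, 61.47, 125.39]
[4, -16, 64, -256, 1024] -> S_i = 4*-4^i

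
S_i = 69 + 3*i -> [69, 72, 75, 78, 81]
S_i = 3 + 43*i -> [3, 46, 89, 132, 175]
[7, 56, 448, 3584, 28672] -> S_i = 7*8^i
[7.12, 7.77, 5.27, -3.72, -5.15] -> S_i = Random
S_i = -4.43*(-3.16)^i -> [-4.43, 14.0, -44.24, 139.79, -441.73]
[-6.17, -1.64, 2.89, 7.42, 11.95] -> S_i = -6.17 + 4.53*i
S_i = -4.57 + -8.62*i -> [-4.57, -13.19, -21.81, -30.43, -39.05]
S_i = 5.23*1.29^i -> [5.23, 6.75, 8.7, 11.23, 14.48]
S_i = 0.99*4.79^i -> [0.99, 4.74, 22.71, 108.8, 521.17]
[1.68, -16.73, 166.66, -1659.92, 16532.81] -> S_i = 1.68*(-9.96)^i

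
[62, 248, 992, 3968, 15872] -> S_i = 62*4^i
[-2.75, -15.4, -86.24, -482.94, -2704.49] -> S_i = -2.75*5.60^i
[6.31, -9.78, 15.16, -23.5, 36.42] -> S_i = 6.31*(-1.55)^i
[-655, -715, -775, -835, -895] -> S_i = -655 + -60*i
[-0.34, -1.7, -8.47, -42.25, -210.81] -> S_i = -0.34*4.99^i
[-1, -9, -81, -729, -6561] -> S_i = -1*9^i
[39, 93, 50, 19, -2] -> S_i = Random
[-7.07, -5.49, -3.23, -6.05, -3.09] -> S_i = Random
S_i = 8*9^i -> [8, 72, 648, 5832, 52488]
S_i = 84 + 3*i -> [84, 87, 90, 93, 96]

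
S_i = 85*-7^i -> [85, -595, 4165, -29155, 204085]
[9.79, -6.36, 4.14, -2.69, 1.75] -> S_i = 9.79*(-0.65)^i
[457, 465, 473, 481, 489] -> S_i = 457 + 8*i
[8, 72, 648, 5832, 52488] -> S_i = 8*9^i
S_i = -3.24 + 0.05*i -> [-3.24, -3.19, -3.14, -3.09, -3.04]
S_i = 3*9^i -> [3, 27, 243, 2187, 19683]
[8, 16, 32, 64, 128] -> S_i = 8*2^i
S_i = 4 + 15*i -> [4, 19, 34, 49, 64]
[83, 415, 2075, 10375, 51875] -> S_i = 83*5^i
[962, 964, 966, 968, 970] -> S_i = 962 + 2*i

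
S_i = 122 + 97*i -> [122, 219, 316, 413, 510]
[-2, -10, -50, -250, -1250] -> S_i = -2*5^i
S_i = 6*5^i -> [6, 30, 150, 750, 3750]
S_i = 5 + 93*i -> [5, 98, 191, 284, 377]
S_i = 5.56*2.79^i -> [5.56, 15.51, 43.28, 120.75, 336.89]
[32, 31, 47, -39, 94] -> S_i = Random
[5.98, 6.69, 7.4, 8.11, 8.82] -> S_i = 5.98 + 0.71*i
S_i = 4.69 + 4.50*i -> [4.69, 9.19, 13.69, 18.19, 22.69]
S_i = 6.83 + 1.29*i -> [6.83, 8.12, 9.41, 10.7, 11.99]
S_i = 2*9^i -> [2, 18, 162, 1458, 13122]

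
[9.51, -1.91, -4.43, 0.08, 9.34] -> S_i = Random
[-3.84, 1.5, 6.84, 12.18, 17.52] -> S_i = -3.84 + 5.34*i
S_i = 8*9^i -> [8, 72, 648, 5832, 52488]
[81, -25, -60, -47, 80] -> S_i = Random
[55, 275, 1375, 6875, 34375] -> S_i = 55*5^i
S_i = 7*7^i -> [7, 49, 343, 2401, 16807]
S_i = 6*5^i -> [6, 30, 150, 750, 3750]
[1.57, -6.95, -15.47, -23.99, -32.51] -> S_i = 1.57 + -8.52*i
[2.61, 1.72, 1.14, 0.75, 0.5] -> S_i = 2.61*0.66^i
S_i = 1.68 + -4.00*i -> [1.68, -2.32, -6.32, -10.32, -14.32]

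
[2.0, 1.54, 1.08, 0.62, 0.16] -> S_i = 2.00 + -0.46*i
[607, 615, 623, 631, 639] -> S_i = 607 + 8*i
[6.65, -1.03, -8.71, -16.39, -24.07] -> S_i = 6.65 + -7.68*i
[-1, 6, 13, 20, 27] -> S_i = -1 + 7*i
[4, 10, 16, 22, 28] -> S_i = 4 + 6*i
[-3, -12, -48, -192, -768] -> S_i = -3*4^i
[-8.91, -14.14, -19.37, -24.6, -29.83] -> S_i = -8.91 + -5.23*i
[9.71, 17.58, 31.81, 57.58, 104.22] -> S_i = 9.71*1.81^i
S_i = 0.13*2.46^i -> [0.13, 0.32, 0.79, 1.94, 4.76]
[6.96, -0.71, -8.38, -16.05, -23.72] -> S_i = 6.96 + -7.67*i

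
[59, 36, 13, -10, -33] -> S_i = 59 + -23*i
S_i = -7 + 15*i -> [-7, 8, 23, 38, 53]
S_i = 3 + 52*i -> [3, 55, 107, 159, 211]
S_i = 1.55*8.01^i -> [1.55, 12.42, 99.45, 796.58, 6380.6]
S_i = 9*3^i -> [9, 27, 81, 243, 729]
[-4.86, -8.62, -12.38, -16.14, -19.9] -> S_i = -4.86 + -3.76*i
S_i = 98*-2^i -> [98, -196, 392, -784, 1568]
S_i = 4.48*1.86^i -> [4.48, 8.33, 15.5, 28.83, 53.62]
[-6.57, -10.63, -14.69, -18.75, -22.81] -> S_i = -6.57 + -4.06*i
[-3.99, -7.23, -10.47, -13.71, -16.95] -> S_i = -3.99 + -3.24*i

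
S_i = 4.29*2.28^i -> [4.29, 9.78, 22.3, 50.85, 115.93]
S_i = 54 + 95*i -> [54, 149, 244, 339, 434]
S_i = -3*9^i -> [-3, -27, -243, -2187, -19683]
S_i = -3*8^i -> [-3, -24, -192, -1536, -12288]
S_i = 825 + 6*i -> [825, 831, 837, 843, 849]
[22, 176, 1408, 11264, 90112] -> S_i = 22*8^i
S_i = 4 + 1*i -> [4, 5, 6, 7, 8]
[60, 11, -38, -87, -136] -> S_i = 60 + -49*i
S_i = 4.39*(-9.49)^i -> [4.39, -41.66, 395.36, -3752.0, 35606.51]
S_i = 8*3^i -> [8, 24, 72, 216, 648]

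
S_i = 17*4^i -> [17, 68, 272, 1088, 4352]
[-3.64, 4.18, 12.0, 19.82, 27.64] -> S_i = -3.64 + 7.82*i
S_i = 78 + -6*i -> [78, 72, 66, 60, 54]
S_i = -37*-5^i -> [-37, 185, -925, 4625, -23125]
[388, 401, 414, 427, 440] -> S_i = 388 + 13*i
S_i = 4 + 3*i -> [4, 7, 10, 13, 16]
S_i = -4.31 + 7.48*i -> [-4.31, 3.17, 10.65, 18.13, 25.61]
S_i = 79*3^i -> [79, 237, 711, 2133, 6399]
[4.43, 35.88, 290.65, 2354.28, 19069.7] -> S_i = 4.43*8.10^i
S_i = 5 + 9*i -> [5, 14, 23, 32, 41]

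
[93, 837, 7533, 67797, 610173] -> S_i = 93*9^i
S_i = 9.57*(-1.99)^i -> [9.57, -19.04, 37.9, -75.42, 150.08]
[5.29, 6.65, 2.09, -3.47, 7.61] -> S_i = Random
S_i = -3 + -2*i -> [-3, -5, -7, -9, -11]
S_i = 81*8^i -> [81, 648, 5184, 41472, 331776]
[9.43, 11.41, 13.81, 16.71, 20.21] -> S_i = 9.43*1.21^i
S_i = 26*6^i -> [26, 156, 936, 5616, 33696]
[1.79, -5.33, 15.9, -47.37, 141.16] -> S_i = 1.79*(-2.98)^i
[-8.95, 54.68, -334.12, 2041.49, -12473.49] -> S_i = -8.95*(-6.11)^i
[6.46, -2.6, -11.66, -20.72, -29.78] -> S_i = 6.46 + -9.06*i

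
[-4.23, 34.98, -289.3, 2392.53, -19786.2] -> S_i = -4.23*(-8.27)^i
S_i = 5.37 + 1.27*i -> [5.37, 6.64, 7.91, 9.18, 10.45]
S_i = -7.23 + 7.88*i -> [-7.23, 0.65, 8.53, 16.41, 24.29]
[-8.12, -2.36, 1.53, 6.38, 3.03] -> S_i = Random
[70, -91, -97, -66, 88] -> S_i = Random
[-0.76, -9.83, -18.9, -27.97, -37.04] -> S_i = -0.76 + -9.07*i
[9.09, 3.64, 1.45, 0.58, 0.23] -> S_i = 9.09*0.40^i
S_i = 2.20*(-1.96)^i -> [2.2, -4.31, 8.45, -16.56, 32.47]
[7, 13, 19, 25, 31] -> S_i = 7 + 6*i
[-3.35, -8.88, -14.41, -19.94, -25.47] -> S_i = -3.35 + -5.53*i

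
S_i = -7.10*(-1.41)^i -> [-7.1, 10.01, -14.12, 19.9, -28.06]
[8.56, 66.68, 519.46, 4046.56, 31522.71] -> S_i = 8.56*7.79^i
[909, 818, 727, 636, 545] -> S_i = 909 + -91*i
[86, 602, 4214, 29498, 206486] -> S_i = 86*7^i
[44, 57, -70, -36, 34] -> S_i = Random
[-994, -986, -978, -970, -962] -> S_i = -994 + 8*i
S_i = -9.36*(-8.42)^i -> [-9.36, 78.81, -663.59, 5587.43, -47046.16]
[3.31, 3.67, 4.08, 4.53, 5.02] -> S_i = 3.31*1.11^i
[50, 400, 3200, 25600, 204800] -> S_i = 50*8^i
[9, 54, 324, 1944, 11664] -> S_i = 9*6^i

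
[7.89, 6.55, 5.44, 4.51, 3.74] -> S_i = 7.89*0.83^i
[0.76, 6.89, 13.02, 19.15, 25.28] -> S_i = 0.76 + 6.13*i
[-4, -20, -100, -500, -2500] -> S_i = -4*5^i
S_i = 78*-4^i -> [78, -312, 1248, -4992, 19968]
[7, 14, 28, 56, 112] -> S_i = 7*2^i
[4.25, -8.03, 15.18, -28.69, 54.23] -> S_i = 4.25*(-1.89)^i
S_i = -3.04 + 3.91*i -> [-3.04, 0.87, 4.78, 8.69, 12.6]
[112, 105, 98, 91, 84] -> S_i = 112 + -7*i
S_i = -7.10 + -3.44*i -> [-7.1, -10.54, -13.98, -17.42, -20.86]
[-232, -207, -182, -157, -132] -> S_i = -232 + 25*i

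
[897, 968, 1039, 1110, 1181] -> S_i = 897 + 71*i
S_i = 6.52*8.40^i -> [6.52, 54.77, 460.05, 3864.43, 32461.21]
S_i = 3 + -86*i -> [3, -83, -169, -255, -341]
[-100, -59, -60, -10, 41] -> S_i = Random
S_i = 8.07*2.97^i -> [8.07, 23.97, 71.18, 211.42, 627.91]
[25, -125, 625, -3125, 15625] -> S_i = 25*-5^i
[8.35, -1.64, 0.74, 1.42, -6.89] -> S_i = Random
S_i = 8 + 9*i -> [8, 17, 26, 35, 44]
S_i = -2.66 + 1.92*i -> [-2.66, -0.74, 1.18, 3.1, 5.02]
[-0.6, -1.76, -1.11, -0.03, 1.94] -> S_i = Random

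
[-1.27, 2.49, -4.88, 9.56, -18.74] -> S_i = -1.27*(-1.96)^i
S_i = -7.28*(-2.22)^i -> [-7.28, 16.16, -35.88, 79.65, -176.82]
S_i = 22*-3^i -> [22, -66, 198, -594, 1782]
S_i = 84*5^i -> [84, 420, 2100, 10500, 52500]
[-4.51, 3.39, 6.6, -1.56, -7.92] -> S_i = Random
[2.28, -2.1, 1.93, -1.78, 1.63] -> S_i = 2.28*(-0.92)^i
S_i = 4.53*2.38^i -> [4.53, 10.78, 25.66, 61.07, 145.35]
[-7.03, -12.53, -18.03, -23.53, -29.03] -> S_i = -7.03 + -5.50*i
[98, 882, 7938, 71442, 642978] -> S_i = 98*9^i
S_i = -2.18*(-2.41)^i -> [-2.18, 5.25, -12.66, 30.51, -73.54]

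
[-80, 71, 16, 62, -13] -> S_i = Random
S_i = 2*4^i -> [2, 8, 32, 128, 512]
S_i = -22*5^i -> [-22, -110, -550, -2750, -13750]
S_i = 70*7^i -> [70, 490, 3430, 24010, 168070]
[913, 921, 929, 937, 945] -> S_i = 913 + 8*i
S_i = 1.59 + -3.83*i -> [1.59, -2.24, -6.07, -9.9, -13.73]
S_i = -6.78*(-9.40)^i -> [-6.78, 63.73, -599.08, 5631.36, -52934.78]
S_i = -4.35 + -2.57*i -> [-4.35, -6.92, -9.49, -12.06, -14.63]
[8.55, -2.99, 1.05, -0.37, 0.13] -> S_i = 8.55*(-0.35)^i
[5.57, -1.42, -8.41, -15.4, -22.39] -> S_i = 5.57 + -6.99*i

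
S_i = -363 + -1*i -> [-363, -364, -365, -366, -367]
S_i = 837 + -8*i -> [837, 829, 821, 813, 805]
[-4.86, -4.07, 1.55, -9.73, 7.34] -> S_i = Random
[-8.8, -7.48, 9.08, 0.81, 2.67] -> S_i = Random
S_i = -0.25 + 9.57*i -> [-0.25, 9.32, 18.89, 28.46, 38.03]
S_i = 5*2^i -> [5, 10, 20, 40, 80]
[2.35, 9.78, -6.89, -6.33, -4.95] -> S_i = Random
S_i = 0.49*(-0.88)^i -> [0.49, -0.43, 0.38, -0.33, 0.29]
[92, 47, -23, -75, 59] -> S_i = Random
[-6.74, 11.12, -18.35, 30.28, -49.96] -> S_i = -6.74*(-1.65)^i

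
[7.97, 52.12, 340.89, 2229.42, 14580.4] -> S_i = 7.97*6.54^i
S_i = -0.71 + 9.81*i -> [-0.71, 9.1, 18.91, 28.72, 38.53]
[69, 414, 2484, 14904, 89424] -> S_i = 69*6^i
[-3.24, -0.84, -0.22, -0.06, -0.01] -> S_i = -3.24*0.26^i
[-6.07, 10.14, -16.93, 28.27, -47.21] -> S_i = -6.07*(-1.67)^i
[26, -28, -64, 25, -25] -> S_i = Random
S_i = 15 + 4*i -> [15, 19, 23, 27, 31]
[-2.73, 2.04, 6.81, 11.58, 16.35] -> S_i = -2.73 + 4.77*i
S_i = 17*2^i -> [17, 34, 68, 136, 272]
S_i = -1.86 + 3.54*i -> [-1.86, 1.68, 5.22, 8.76, 12.3]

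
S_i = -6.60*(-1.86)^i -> [-6.6, 12.28, -22.83, 42.47, -78.99]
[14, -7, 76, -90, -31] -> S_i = Random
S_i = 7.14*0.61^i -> [7.14, 4.36, 2.66, 1.62, 0.99]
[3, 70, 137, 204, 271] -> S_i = 3 + 67*i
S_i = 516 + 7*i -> [516, 523, 530, 537, 544]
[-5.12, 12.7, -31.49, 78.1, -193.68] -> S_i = -5.12*(-2.48)^i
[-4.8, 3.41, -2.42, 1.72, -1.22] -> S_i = -4.80*(-0.71)^i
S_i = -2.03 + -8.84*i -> [-2.03, -10.87, -19.71, -28.55, -37.39]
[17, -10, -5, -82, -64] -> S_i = Random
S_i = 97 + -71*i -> [97, 26, -45, -116, -187]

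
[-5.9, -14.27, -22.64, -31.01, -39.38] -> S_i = -5.90 + -8.37*i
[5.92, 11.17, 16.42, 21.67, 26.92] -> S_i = 5.92 + 5.25*i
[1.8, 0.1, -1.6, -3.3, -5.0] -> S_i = 1.80 + -1.70*i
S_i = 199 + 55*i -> [199, 254, 309, 364, 419]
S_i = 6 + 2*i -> [6, 8, 10, 12, 14]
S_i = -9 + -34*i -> [-9, -43, -77, -111, -145]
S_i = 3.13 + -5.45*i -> [3.13, -2.32, -7.77, -13.22, -18.67]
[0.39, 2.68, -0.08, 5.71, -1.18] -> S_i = Random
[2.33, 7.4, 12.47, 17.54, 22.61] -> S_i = 2.33 + 5.07*i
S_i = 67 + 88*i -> [67, 155, 243, 331, 419]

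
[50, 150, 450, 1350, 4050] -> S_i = 50*3^i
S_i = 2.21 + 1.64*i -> [2.21, 3.85, 5.49, 7.13, 8.77]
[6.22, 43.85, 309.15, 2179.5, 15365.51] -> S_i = 6.22*7.05^i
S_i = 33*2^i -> [33, 66, 132, 264, 528]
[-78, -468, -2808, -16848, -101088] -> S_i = -78*6^i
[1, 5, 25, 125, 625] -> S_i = 1*5^i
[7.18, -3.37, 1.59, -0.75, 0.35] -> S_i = 7.18*(-0.47)^i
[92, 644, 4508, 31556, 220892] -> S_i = 92*7^i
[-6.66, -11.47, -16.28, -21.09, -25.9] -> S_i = -6.66 + -4.81*i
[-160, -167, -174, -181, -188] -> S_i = -160 + -7*i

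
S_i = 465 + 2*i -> [465, 467, 469, 471, 473]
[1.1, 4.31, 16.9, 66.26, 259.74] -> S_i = 1.10*3.92^i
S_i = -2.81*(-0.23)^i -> [-2.81, 0.65, -0.15, 0.03, -0.01]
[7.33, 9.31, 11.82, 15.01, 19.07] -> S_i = 7.33*1.27^i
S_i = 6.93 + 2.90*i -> [6.93, 9.83, 12.73, 15.63, 18.53]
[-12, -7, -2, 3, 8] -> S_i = -12 + 5*i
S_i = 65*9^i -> [65, 585, 5265, 47385, 426465]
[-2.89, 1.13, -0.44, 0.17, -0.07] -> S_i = -2.89*(-0.39)^i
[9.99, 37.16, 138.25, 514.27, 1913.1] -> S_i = 9.99*3.72^i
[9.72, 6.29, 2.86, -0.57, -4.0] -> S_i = 9.72 + -3.43*i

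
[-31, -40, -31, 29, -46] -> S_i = Random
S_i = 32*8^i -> [32, 256, 2048, 16384, 131072]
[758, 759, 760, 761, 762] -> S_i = 758 + 1*i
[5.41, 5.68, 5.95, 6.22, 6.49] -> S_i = 5.41 + 0.27*i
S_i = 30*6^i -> [30, 180, 1080, 6480, 38880]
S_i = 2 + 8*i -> [2, 10, 18, 26, 34]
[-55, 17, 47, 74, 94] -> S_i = Random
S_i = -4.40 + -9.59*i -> [-4.4, -13.99, -23.58, -33.17, -42.76]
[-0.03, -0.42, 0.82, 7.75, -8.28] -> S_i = Random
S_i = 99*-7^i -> [99, -693, 4851, -33957, 237699]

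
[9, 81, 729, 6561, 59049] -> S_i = 9*9^i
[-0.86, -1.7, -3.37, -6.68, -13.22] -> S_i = -0.86*1.98^i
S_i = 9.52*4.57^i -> [9.52, 43.51, 198.82, 908.63, 4152.42]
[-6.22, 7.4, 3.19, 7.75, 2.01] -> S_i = Random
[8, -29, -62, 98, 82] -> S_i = Random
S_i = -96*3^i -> [-96, -288, -864, -2592, -7776]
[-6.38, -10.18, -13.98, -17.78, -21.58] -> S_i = -6.38 + -3.80*i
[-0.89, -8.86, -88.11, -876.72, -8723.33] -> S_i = -0.89*9.95^i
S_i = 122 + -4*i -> [122, 118, 114, 110, 106]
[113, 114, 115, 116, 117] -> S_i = 113 + 1*i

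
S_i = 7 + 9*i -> [7, 16, 25, 34, 43]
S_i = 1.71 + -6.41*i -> [1.71, -4.7, -11.11, -17.52, -23.93]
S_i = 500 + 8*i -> [500, 508, 516, 524, 532]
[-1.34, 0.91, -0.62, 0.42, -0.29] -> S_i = -1.34*(-0.68)^i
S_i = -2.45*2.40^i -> [-2.45, -5.88, -14.11, -33.87, -81.29]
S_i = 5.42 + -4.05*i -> [5.42, 1.37, -2.68, -6.73, -10.78]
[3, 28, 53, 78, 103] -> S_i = 3 + 25*i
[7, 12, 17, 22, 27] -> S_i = 7 + 5*i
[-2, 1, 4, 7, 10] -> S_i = -2 + 3*i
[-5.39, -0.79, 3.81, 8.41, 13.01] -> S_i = -5.39 + 4.60*i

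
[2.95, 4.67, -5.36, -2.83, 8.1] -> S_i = Random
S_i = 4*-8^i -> [4, -32, 256, -2048, 16384]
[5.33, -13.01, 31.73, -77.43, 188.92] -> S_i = 5.33*(-2.44)^i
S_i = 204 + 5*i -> [204, 209, 214, 219, 224]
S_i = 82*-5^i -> [82, -410, 2050, -10250, 51250]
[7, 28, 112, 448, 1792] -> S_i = 7*4^i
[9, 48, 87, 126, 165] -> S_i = 9 + 39*i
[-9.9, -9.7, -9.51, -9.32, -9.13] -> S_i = -9.90*0.98^i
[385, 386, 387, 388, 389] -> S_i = 385 + 1*i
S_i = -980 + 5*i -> [-980, -975, -970, -965, -960]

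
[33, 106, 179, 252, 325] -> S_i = 33 + 73*i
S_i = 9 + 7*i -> [9, 16, 23, 30, 37]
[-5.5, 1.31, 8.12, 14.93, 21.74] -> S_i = -5.50 + 6.81*i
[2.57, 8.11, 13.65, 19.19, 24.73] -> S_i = 2.57 + 5.54*i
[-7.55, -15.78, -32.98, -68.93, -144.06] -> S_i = -7.55*2.09^i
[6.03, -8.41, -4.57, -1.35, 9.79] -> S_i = Random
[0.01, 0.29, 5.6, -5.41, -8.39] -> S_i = Random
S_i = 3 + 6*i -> [3, 9, 15, 21, 27]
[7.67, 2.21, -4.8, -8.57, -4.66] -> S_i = Random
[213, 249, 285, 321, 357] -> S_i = 213 + 36*i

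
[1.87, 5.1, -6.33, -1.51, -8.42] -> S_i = Random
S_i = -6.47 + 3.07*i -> [-6.47, -3.4, -0.33, 2.74, 5.81]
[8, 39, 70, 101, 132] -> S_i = 8 + 31*i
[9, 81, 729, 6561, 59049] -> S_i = 9*9^i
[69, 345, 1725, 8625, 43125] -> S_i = 69*5^i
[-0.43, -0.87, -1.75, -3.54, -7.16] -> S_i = -0.43*2.02^i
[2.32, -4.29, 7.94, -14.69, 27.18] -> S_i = 2.32*(-1.85)^i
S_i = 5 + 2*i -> [5, 7, 9, 11, 13]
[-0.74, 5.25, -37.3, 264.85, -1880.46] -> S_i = -0.74*(-7.10)^i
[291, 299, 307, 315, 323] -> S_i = 291 + 8*i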